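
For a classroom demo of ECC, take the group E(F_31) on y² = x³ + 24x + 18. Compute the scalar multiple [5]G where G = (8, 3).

(0, 24)

Double-and-add on 5 = (101)₂. Start with G = (8, 3) for the leading 1-bit.
double: tangent at (8, 3): λ = (3·8² + 24)/(2·3) ≡ 30/6. 6⁻¹ ≡ 26 (mod 31), so λ ≡ 30·26 ≡ 5.
  x = λ² - 8 - 8 = 25 - 16 ≡ 9; y = λ·(8 - 9) - 3 ≡ 23. → (9, 23)
double: tangent at (9, 23): λ = (3·9² + 24)/(2·23) ≡ 19/15. 15⁻¹ ≡ 29 (mod 31) since 15·29 = 435 ≡ 1, so λ ≡ 19·29 ≡ 24.
  x = λ² - 9 - 9 = 576 - 18 ≡ 0; y = λ·(9 - 0) - 23 ≡ 7. → (0, 7)
add G: (0, 7) + (8, 3). λ = (3 - 7)/(8 - 0) ≡ 27/8 mod 31. 8⁻¹ ≡ 4 (mod 31), so λ ≡ 15.
  x = λ² - 0 - 8 = 225 - 8 ≡ 0; y = λ·(0 - 0) - 7 ≡ 24. → (0, 24)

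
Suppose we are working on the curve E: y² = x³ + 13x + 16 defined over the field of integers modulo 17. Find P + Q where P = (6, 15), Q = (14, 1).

(6, 15) + (14, 1). λ = (1 - 15)/(14 - 6) ≡ 3/8 mod 17. 8⁻¹ ≡ 15 (mod 17) since 8·15 = 120 ≡ 1, so λ ≡ 11.
  x = λ² - 6 - 14 = 121 - 20 ≡ 16; y = λ·(6 - 16) - 15 ≡ 11. → (16, 11)

(16, 11)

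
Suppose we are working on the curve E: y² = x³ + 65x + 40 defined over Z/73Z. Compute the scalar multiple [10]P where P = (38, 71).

Double-and-add on 10 = (1010)₂. Start with P = (38, 71) for the leading 1-bit.
double: tangent at (38, 71): λ = (3·38² + 65)/(2·71) ≡ 17/69. 69⁻¹ ≡ 18 (mod 73) since 69·18 = 1242 ≡ 1, so λ ≡ 17·18 ≡ 14.
  x = λ² - 38 - 38 = 196 - 76 ≡ 47; y = λ·(38 - 47) - 71 ≡ 22. → (47, 22)
double: tangent at (47, 22): λ = (3·47² + 65)/(2·22) ≡ 49/44. 44⁻¹ ≡ 5 (mod 73), so λ ≡ 49·5 ≡ 26.
  x = λ² - 47 - 47 = 676 - 94 ≡ 71; y = λ·(47 - 71) - 22 ≡ 11. → (71, 11)
add P: (71, 11) + (38, 71). λ = (71 - 11)/(38 - 71) ≡ 60/40 mod 73. 40⁻¹ ≡ 42 (mod 73) since 40·42 = 1680 ≡ 1, so λ ≡ 38.
  x = λ² - 71 - 38 = 1444 - 109 ≡ 21; y = λ·(71 - 21) - 11 ≡ 64. → (21, 64)
double: tangent at (21, 64): λ = (3·21² + 65)/(2·64) ≡ 1/55. 55⁻¹ ≡ 4 (mod 73) since 55·4 = 220 ≡ 1, so λ ≡ 1·4 ≡ 4.
  x = λ² - 21 - 21 = 16 - 42 ≡ 47; y = λ·(21 - 47) - 64 ≡ 51. → (47, 51)

(47, 51)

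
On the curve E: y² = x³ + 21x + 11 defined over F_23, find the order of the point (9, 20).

3

2P: tangent at (9, 20): λ = (3·9² + 21)/(2·20) ≡ 11/17. 17⁻¹ ≡ 19 (mod 23), so λ ≡ 11·19 ≡ 2.
  x = λ² - 9 - 9 = 4 - 18 ≡ 9; y = λ·(9 - 9) - 20 ≡ 3. → (9, 3)
3P: (9, 3) + (9, 20): same x and y₁ ≡ -y₂, so the sum is ∞.
3P = ∞, so the order is 3.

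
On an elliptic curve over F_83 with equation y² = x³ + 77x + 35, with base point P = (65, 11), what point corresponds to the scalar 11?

(69, 60)

Repeated addition: build up to 11P.
2P: tangent at (65, 11): λ = (3·65² + 77)/(2·11) ≡ 53/22. 22⁻¹ ≡ 34 (mod 83), so λ ≡ 53·34 ≡ 59.
  x = λ² - 65 - 65 = 3481 - 130 ≡ 31; y = λ·(65 - 31) - 11 ≡ 3. → (31, 3)
3P: (31, 3) + (65, 11). λ = (11 - 3)/(65 - 31) ≡ 8/34 mod 83. 34⁻¹ ≡ 22 (mod 83), so λ ≡ 10.
  x = λ² - 31 - 65 = 100 - 96 ≡ 4; y = λ·(31 - 4) - 3 ≡ 18. → (4, 18)
4P: (4, 18) + (65, 11). λ = (11 - 18)/(65 - 4) ≡ 76/61 mod 83. 61⁻¹ ≡ 49 (mod 83), so λ ≡ 72.
  x = λ² - 4 - 65 = 5184 - 69 ≡ 52; y = λ·(4 - 52) - 18 ≡ 12. → (52, 12)
5P: (52, 12) + (65, 11). λ = (11 - 12)/(65 - 52) ≡ 82/13 mod 83. 13⁻¹ ≡ 32 (mod 83) since 13·32 = 416 ≡ 1, so λ ≡ 51.
  x = λ² - 52 - 65 = 2601 - 117 ≡ 77; y = λ·(52 - 77) - 12 ≡ 41. → (77, 41)
6P: (77, 41) + (65, 11). λ = (11 - 41)/(65 - 77) ≡ 53/71 mod 83. 71⁻¹ ≡ 76 (mod 83) since 71·76 = 5396 ≡ 1, so λ ≡ 44.
  x = λ² - 77 - 65 = 1936 - 142 ≡ 51; y = λ·(77 - 51) - 41 ≡ 24. → (51, 24)
7P: (51, 24) + (65, 11). λ = (11 - 24)/(65 - 51) ≡ 70/14 mod 83. 14⁻¹ ≡ 6 (mod 83), so λ ≡ 5.
  x = λ² - 51 - 65 = 25 - 116 ≡ 75; y = λ·(51 - 75) - 24 ≡ 22. → (75, 22)
8P: (75, 22) + (65, 11). λ = (11 - 22)/(65 - 75) ≡ 72/73 mod 83. 73⁻¹ ≡ 58 (mod 83) since 73·58 = 4234 ≡ 1, so λ ≡ 26.
  x = λ² - 75 - 65 = 676 - 140 ≡ 38; y = λ·(75 - 38) - 22 ≡ 27. → (38, 27)
9P: (38, 27) + (65, 11). λ = (11 - 27)/(65 - 38) ≡ 67/27 mod 83. 27⁻¹ ≡ 40 (mod 83), so λ ≡ 24.
  x = λ² - 38 - 65 = 576 - 103 ≡ 58; y = λ·(38 - 58) - 27 ≡ 74. → (58, 74)
10P: (58, 74) + (65, 11). λ = (11 - 74)/(65 - 58) ≡ 20/7 mod 83. 7⁻¹ ≡ 12 (mod 83) since 7·12 = 84 ≡ 1, so λ ≡ 74.
  x = λ² - 58 - 65 = 5476 - 123 ≡ 41; y = λ·(58 - 41) - 74 ≡ 22. → (41, 22)
11P: (41, 22) + (65, 11). λ = (11 - 22)/(65 - 41) ≡ 72/24 mod 83. 24⁻¹ ≡ 45 (mod 83), so λ ≡ 3.
  x = λ² - 41 - 65 = 9 - 106 ≡ 69; y = λ·(41 - 69) - 22 ≡ 60. → (69, 60)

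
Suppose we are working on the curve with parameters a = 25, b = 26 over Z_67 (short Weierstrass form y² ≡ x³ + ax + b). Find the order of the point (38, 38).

2P: tangent at (38, 38): λ = (3·38² + 25)/(2·38) ≡ 2/9. 9⁻¹ ≡ 15 (mod 67) since 9·15 = 135 ≡ 1, so λ ≡ 2·15 ≡ 30.
  x = λ² - 38 - 38 = 900 - 76 ≡ 20; y = λ·(38 - 20) - 38 ≡ 33. → (20, 33)
3P: (20, 33) + (38, 38). λ = (38 - 33)/(38 - 20) ≡ 5/18 mod 67. 18⁻¹ ≡ 41 (mod 67) since 18·41 = 738 ≡ 1, so λ ≡ 4.
  x = λ² - 20 - 38 = 16 - 58 ≡ 25; y = λ·(20 - 25) - 33 ≡ 14. → (25, 14)
4P: (25, 14) + (38, 38). λ = (38 - 14)/(38 - 25) ≡ 24/13 mod 67. 13⁻¹ ≡ 31 (mod 67), so λ ≡ 7.
  x = λ² - 25 - 38 = 49 - 63 ≡ 53; y = λ·(25 - 53) - 14 ≡ 58. → (53, 58)
5P: (53, 58) + (38, 38). λ = (38 - 58)/(38 - 53) ≡ 47/52 mod 67. 52⁻¹ ≡ 58 (mod 67), so λ ≡ 46.
  x = λ² - 53 - 38 = 2116 - 91 ≡ 15; y = λ·(53 - 15) - 58 ≡ 15. → (15, 15)
6P: (15, 15) + (38, 38). λ = (38 - 15)/(38 - 15) ≡ 23/23 mod 67. 23⁻¹ ≡ 35 (mod 67), so λ ≡ 1.
  x = λ² - 15 - 38 = 1 - 53 ≡ 15; y = λ·(15 - 15) - 15 ≡ 52. → (15, 52)
7P: (15, 52) + (38, 38). λ = (38 - 52)/(38 - 15) ≡ 53/23 mod 67. 23⁻¹ ≡ 35 (mod 67), so λ ≡ 46.
  x = λ² - 15 - 38 = 2116 - 53 ≡ 53; y = λ·(15 - 53) - 52 ≡ 9. → (53, 9)
8P: (53, 9) + (38, 38). λ = (38 - 9)/(38 - 53) ≡ 29/52 mod 67. 52⁻¹ ≡ 58 (mod 67), so λ ≡ 7.
  x = λ² - 53 - 38 = 49 - 91 ≡ 25; y = λ·(53 - 25) - 9 ≡ 53. → (25, 53)
9P: (25, 53) + (38, 38). λ = (38 - 53)/(38 - 25) ≡ 52/13 mod 67. 13⁻¹ ≡ 31 (mod 67), so λ ≡ 4.
  x = λ² - 25 - 38 = 16 - 63 ≡ 20; y = λ·(25 - 20) - 53 ≡ 34. → (20, 34)
10P: (20, 34) + (38, 38). λ = (38 - 34)/(38 - 20) ≡ 4/18 mod 67. 18⁻¹ ≡ 41 (mod 67), so λ ≡ 30.
  x = λ² - 20 - 38 = 900 - 58 ≡ 38; y = λ·(20 - 38) - 34 ≡ 29. → (38, 29)
11P: (38, 29) + (38, 38): same x and y₁ ≡ -y₂, so the sum is the point at infinity.
11P = the point at infinity, so the order is 11.

11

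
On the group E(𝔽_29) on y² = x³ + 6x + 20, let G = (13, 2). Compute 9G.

(8, 0)

Double-and-add on 9 = (1001)₂. Start with G = (13, 2) for the leading 1-bit.
double: tangent at (13, 2): λ = (3·13² + 6)/(2·2) ≡ 20/4. 4⁻¹ ≡ 22 (mod 29), so λ ≡ 20·22 ≡ 5.
  x = λ² - 13 - 13 = 25 - 26 ≡ 28; y = λ·(13 - 28) - 2 ≡ 10. → (28, 10)
double: tangent at (28, 10): λ = (3·28² + 6)/(2·10) ≡ 9/20. 20⁻¹ ≡ 16 (mod 29) since 20·16 = 320 ≡ 1, so λ ≡ 9·16 ≡ 28.
  x = λ² - 28 - 28 = 784 - 56 ≡ 3; y = λ·(28 - 3) - 10 ≡ 23. → (3, 23)
double: tangent at (3, 23): λ = (3·3² + 6)/(2·23) ≡ 4/17. 17⁻¹ ≡ 12 (mod 29), so λ ≡ 4·12 ≡ 19.
  x = λ² - 3 - 3 = 361 - 6 ≡ 7; y = λ·(3 - 7) - 23 ≡ 17. → (7, 17)
add G: (7, 17) + (13, 2). λ = (2 - 17)/(13 - 7) ≡ 14/6 mod 29. 6⁻¹ ≡ 5 (mod 29), so λ ≡ 12.
  x = λ² - 7 - 13 = 144 - 20 ≡ 8; y = λ·(7 - 8) - 17 ≡ 0. → (8, 0)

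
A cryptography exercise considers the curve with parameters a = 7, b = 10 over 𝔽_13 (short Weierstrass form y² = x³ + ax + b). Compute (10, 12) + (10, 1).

The two points share x = 10 and their y-coordinates satisfy 12 + 1 ≡ 0 (mod 13), so they are inverses. Their sum is ∞.

O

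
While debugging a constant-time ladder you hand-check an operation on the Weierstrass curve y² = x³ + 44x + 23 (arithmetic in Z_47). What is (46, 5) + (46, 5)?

(2, 42)

tangent at (46, 5): λ = (3·46² + 44)/(2·5) ≡ 0/10. 10⁻¹ ≡ 33 (mod 47) since 10·33 = 330 ≡ 1, so λ ≡ 0·33 ≡ 0.
  x = λ² - 46 - 46 = 0 - 92 ≡ 2; y = λ·(46 - 2) - 5 ≡ 42. → (2, 42)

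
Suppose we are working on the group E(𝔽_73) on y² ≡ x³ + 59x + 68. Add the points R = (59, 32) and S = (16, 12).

(39, 52)

(59, 32) + (16, 12). λ = (12 - 32)/(16 - 59) ≡ 53/30 mod 73. 30⁻¹ ≡ 56 (mod 73), so λ ≡ 48.
  x = λ² - 59 - 16 = 2304 - 75 ≡ 39; y = λ·(59 - 39) - 32 ≡ 52. → (39, 52)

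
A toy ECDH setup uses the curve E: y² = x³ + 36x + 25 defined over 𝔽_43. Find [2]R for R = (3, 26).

tangent at (3, 26): λ = (3·3² + 36)/(2·26) ≡ 20/9. 9⁻¹ ≡ 24 (mod 43), so λ ≡ 20·24 ≡ 7.
  x = λ² - 3 - 3 = 49 - 6 ≡ 0; y = λ·(3 - 0) - 26 ≡ 38. → (0, 38)

(0, 38)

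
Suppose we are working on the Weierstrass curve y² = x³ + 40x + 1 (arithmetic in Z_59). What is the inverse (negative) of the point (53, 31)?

(53, 28)

-(53, 31) = (53, -31 mod 59) = (53, 28).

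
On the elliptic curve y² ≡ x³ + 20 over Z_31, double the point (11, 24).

tangent at (11, 24): λ = (3·11² + 0)/(2·24) ≡ 22/17. 17⁻¹ ≡ 11 (mod 31), so λ ≡ 22·11 ≡ 25.
  x = λ² - 11 - 11 = 625 - 22 ≡ 14; y = λ·(11 - 14) - 24 ≡ 25. → (14, 25)

(14, 25)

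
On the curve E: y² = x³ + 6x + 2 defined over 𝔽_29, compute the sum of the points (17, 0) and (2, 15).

(11, 23)

(17, 0) + (2, 15). λ = (15 - 0)/(2 - 17) ≡ 15/14 mod 29. 14⁻¹ ≡ 27 (mod 29), so λ ≡ 28.
  x = λ² - 17 - 2 = 784 - 19 ≡ 11; y = λ·(17 - 11) - 0 ≡ 23. → (11, 23)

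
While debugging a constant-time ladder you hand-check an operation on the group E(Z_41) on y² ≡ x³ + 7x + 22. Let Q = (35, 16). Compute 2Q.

tangent at (35, 16): λ = (3·35² + 7)/(2·16) ≡ 33/32. 32⁻¹ ≡ 9 (mod 41) since 32·9 = 288 ≡ 1, so λ ≡ 33·9 ≡ 10.
  x = λ² - 35 - 35 = 100 - 70 ≡ 30; y = λ·(35 - 30) - 16 ≡ 34. → (30, 34)

(30, 34)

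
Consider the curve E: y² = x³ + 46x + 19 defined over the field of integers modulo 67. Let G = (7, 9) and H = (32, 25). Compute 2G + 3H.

(36, 52)

First 2G:
Repeated addition: build up to 2G.
2G: tangent at (7, 9): λ = (3·7² + 46)/(2·9) ≡ 59/18. 18⁻¹ ≡ 41 (mod 67) since 18·41 = 738 ≡ 1, so λ ≡ 59·41 ≡ 7.
  x = λ² - 7 - 7 = 49 - 14 ≡ 35; y = λ·(7 - 35) - 9 ≡ 63. → (35, 63)
2G = (35, 63).
Next 3H:
Repeated addition: build up to 3H.
2H: tangent at (32, 25): λ = (3·32² + 46)/(2·25) ≡ 36/50. 50⁻¹ ≡ 63 (mod 67) since 50·63 = 3150 ≡ 1, so λ ≡ 36·63 ≡ 57.
  x = λ² - 32 - 32 = 3249 - 64 ≡ 36; y = λ·(32 - 36) - 25 ≡ 15. → (36, 15)
3H: (36, 15) + (32, 25). λ = (25 - 15)/(32 - 36) ≡ 10/63 mod 67. 63⁻¹ ≡ 50 (mod 67), so λ ≡ 31.
  x = λ² - 36 - 32 = 961 - 68 ≡ 22; y = λ·(36 - 22) - 15 ≡ 17. → (22, 17)
3H = (22, 17).
Finally 2G + 3H:
(35, 63) + (22, 17). λ = (17 - 63)/(22 - 35) ≡ 21/54 mod 67. 54⁻¹ ≡ 36 (mod 67) since 54·36 = 1944 ≡ 1, so λ ≡ 19.
  x = λ² - 35 - 22 = 361 - 57 ≡ 36; y = λ·(35 - 36) - 63 ≡ 52. → (36, 52)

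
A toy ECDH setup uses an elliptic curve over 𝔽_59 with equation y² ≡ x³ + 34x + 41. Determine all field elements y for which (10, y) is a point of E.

none

x³ + 34x + 41 = 1381 ≡ 24 (mod 59).
24 is a non-residue mod 59; no y exists.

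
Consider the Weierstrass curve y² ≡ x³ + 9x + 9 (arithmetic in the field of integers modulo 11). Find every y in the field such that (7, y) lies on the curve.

none

x³ + 9x + 9 = 415 ≡ 8 (mod 11).
8 is a non-residue mod 11; no y exists.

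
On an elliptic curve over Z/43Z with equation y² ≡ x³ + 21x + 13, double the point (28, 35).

(41, 36)

tangent at (28, 35): λ = (3·28² + 21)/(2·35) ≡ 8/27. 27⁻¹ ≡ 8 (mod 43) since 27·8 = 216 ≡ 1, so λ ≡ 8·8 ≡ 21.
  x = λ² - 28 - 28 = 441 - 56 ≡ 41; y = λ·(28 - 41) - 35 ≡ 36. → (41, 36)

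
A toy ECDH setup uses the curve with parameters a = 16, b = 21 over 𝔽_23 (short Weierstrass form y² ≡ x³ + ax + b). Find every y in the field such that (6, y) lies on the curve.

none

x³ + 16x + 21 = 333 ≡ 11 (mod 23).
11 is a non-residue mod 23; no y exists.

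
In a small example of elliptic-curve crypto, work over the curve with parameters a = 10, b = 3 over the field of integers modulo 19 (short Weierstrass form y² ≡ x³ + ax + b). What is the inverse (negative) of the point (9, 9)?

(9, 10)

-(9, 9) = (9, -9 mod 19) = (9, 10).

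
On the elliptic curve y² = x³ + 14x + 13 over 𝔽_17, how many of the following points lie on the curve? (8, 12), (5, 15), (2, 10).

(8, 12): 12² ≡ 8, rhs ≡ 8 → on.
(5, 15): 15² ≡ 4, rhs ≡ 4 → on.
(2, 10): 10² ≡ 15, rhs ≡ 15 → on.

3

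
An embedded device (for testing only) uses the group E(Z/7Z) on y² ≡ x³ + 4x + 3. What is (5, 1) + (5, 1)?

(5, 6)

tangent at (5, 1): λ = (3·5² + 4)/(2·1) ≡ 2/2. 2⁻¹ ≡ 4 (mod 7), so λ ≡ 2·4 ≡ 1.
  x = λ² - 5 - 5 = 1 - 10 ≡ 5; y = λ·(5 - 5) - 1 ≡ 6. → (5, 6)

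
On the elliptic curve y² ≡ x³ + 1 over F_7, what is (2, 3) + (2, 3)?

tangent at (2, 3): λ = (3·2² + 0)/(2·3) ≡ 5/6. 6⁻¹ ≡ 6 (mod 7), so λ ≡ 5·6 ≡ 2.
  x = λ² - 2 - 2 = 4 - 4 ≡ 0; y = λ·(2 - 0) - 3 ≡ 1. → (0, 1)

(0, 1)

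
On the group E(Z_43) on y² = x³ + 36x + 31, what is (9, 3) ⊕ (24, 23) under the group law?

(9, 3) + (24, 23). λ = (23 - 3)/(24 - 9) ≡ 20/15 mod 43. 15⁻¹ ≡ 23 (mod 43), so λ ≡ 30.
  x = λ² - 9 - 24 = 900 - 33 ≡ 7; y = λ·(9 - 7) - 3 ≡ 14. → (7, 14)

(7, 14)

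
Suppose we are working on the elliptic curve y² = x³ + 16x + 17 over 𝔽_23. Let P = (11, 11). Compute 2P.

tangent at (11, 11): λ = (3·11² + 16)/(2·11) ≡ 11/22. 22⁻¹ ≡ 22 (mod 23), so λ ≡ 11·22 ≡ 12.
  x = λ² - 11 - 11 = 144 - 22 ≡ 7; y = λ·(11 - 7) - 11 ≡ 14. → (7, 14)

(7, 14)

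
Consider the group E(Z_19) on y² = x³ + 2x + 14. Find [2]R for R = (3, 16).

tangent at (3, 16): λ = (3·3² + 2)/(2·16) ≡ 10/13. 13⁻¹ ≡ 3 (mod 19), so λ ≡ 10·3 ≡ 11.
  x = λ² - 3 - 3 = 121 - 6 ≡ 1; y = λ·(3 - 1) - 16 ≡ 6. → (1, 6)

(1, 6)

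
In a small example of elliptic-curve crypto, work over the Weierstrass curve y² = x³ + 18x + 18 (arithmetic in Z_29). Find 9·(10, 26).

(24, 21)

Write Q = (10, 26).
Repeated addition: build up to 9Q.
2Q: tangent at (10, 26): λ = (3·10² + 18)/(2·26) ≡ 28/23. 23⁻¹ ≡ 24 (mod 29), so λ ≡ 28·24 ≡ 5.
  x = λ² - 10 - 10 = 25 - 20 ≡ 5; y = λ·(10 - 5) - 26 ≡ 28. → (5, 28)
3Q: (5, 28) + (10, 26). λ = (26 - 28)/(10 - 5) ≡ 27/5 mod 29. 5⁻¹ ≡ 6 (mod 29), so λ ≡ 17.
  x = λ² - 5 - 10 = 289 - 15 ≡ 13; y = λ·(5 - 13) - 28 ≡ 10. → (13, 10)
4Q: (13, 10) + (10, 26). λ = (26 - 10)/(10 - 13) ≡ 16/26 mod 29. 26⁻¹ ≡ 19 (mod 29) since 26·19 = 494 ≡ 1, so λ ≡ 14.
  x = λ² - 13 - 10 = 196 - 23 ≡ 28; y = λ·(13 - 28) - 10 ≡ 12. → (28, 12)
5Q: (28, 12) + (10, 26). λ = (26 - 12)/(10 - 28) ≡ 14/11 mod 29. 11⁻¹ ≡ 8 (mod 29) since 11·8 = 88 ≡ 1, so λ ≡ 25.
  x = λ² - 28 - 10 = 625 - 38 ≡ 7; y = λ·(28 - 7) - 12 ≡ 20. → (7, 20)
6Q: (7, 20) + (10, 26). λ = (26 - 20)/(10 - 7) ≡ 6/3 mod 29. 3⁻¹ ≡ 10 (mod 29), so λ ≡ 2.
  x = λ² - 7 - 10 = 4 - 17 ≡ 16; y = λ·(7 - 16) - 20 ≡ 20. → (16, 20)
7Q: (16, 20) + (10, 26). λ = (26 - 20)/(10 - 16) ≡ 6/23 mod 29. 23⁻¹ ≡ 24 (mod 29) since 23·24 = 552 ≡ 1, so λ ≡ 28.
  x = λ² - 16 - 10 = 784 - 26 ≡ 4; y = λ·(16 - 4) - 20 ≡ 26. → (4, 26)
8Q: (4, 26) + (10, 26). λ = (26 - 26)/(10 - 4) ≡ 0/6 mod 29. 6⁻¹ ≡ 5 (mod 29) since 6·5 = 30 ≡ 1, so λ ≡ 0.
  x = λ² - 4 - 10 = 0 - 14 ≡ 15; y = λ·(4 - 15) - 26 ≡ 3. → (15, 3)
9Q: (15, 3) + (10, 26). λ = (26 - 3)/(10 - 15) ≡ 23/24 mod 29. 24⁻¹ ≡ 23 (mod 29), so λ ≡ 7.
  x = λ² - 15 - 10 = 49 - 25 ≡ 24; y = λ·(15 - 24) - 3 ≡ 21. → (24, 21)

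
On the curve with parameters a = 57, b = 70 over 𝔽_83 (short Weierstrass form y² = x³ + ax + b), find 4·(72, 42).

Write Q = (72, 42).
Double-and-add on 4 = (100)₂. Start with Q = (72, 42) for the leading 1-bit.
double: tangent at (72, 42): λ = (3·72² + 57)/(2·42) ≡ 5/1. 1⁻¹ ≡ 1 (mod 83) since 1·1 = 1 ≡ 1, so λ ≡ 5·1 ≡ 5.
  x = λ² - 72 - 72 = 25 - 144 ≡ 47; y = λ·(72 - 47) - 42 ≡ 0. → (47, 0)
double: (47, 0) + (47, 0): same x and y₁ ≡ -y₂, so the sum is ∞.

O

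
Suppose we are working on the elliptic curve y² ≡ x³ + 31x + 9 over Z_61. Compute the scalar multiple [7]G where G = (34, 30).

(34, 31)

Double-and-add on 7 = (111)₂. Start with G = (34, 30) for the leading 1-bit.
double: tangent at (34, 30): λ = (3·34² + 31)/(2·30) ≡ 22/60. 60⁻¹ ≡ 60 (mod 61) since 60·60 = 3600 ≡ 1, so λ ≡ 22·60 ≡ 39.
  x = λ² - 34 - 34 = 1521 - 68 ≡ 50; y = λ·(34 - 50) - 30 ≡ 17. → (50, 17)
add G: (50, 17) + (34, 30). λ = (30 - 17)/(34 - 50) ≡ 13/45 mod 61. 45⁻¹ ≡ 19 (mod 61) since 45·19 = 855 ≡ 1, so λ ≡ 3.
  x = λ² - 50 - 34 = 9 - 84 ≡ 47; y = λ·(50 - 47) - 17 ≡ 53. → (47, 53)
double: tangent at (47, 53): λ = (3·47² + 31)/(2·53) ≡ 9/45. 45⁻¹ ≡ 19 (mod 61), so λ ≡ 9·19 ≡ 49.
  x = λ² - 47 - 47 = 2401 - 94 ≡ 50; y = λ·(47 - 50) - 53 ≡ 44. → (50, 44)
add G: (50, 44) + (34, 30). λ = (30 - 44)/(34 - 50) ≡ 47/45 mod 61. 45⁻¹ ≡ 19 (mod 61) since 45·19 = 855 ≡ 1, so λ ≡ 39.
  x = λ² - 50 - 34 = 1521 - 84 ≡ 34; y = λ·(50 - 34) - 44 ≡ 31. → (34, 31)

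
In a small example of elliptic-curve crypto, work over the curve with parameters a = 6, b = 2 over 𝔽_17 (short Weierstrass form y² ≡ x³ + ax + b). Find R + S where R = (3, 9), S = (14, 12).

(3, 9) + (14, 12). λ = (12 - 9)/(14 - 3) ≡ 3/11 mod 17. 11⁻¹ ≡ 14 (mod 17) since 11·14 = 154 ≡ 1, so λ ≡ 8.
  x = λ² - 3 - 14 = 64 - 17 ≡ 13; y = λ·(3 - 13) - 9 ≡ 13. → (13, 13)

(13, 13)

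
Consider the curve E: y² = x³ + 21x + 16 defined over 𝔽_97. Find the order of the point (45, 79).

2P: tangent at (45, 79): λ = (3·45² + 21)/(2·79) ≡ 82/61. 61⁻¹ ≡ 35 (mod 97), so λ ≡ 82·35 ≡ 57.
  x = λ² - 45 - 45 = 3249 - 90 ≡ 55; y = λ·(45 - 55) - 79 ≡ 30. → (55, 30)
3P: (55, 30) + (45, 79). λ = (79 - 30)/(45 - 55) ≡ 49/87 mod 97. 87⁻¹ ≡ 29 (mod 97), so λ ≡ 63.
  x = λ² - 55 - 45 = 3969 - 100 ≡ 86; y = λ·(55 - 86) - 30 ≡ 54. → (86, 54)
4P: (86, 54) + (45, 79). λ = (79 - 54)/(45 - 86) ≡ 25/56 mod 97. 56⁻¹ ≡ 26 (mod 97) since 56·26 = 1456 ≡ 1, so λ ≡ 68.
  x = λ² - 86 - 45 = 4624 - 131 ≡ 31; y = λ·(86 - 31) - 54 ≡ 0. → (31, 0)
5P: (31, 0) + (45, 79). λ = (79 - 0)/(45 - 31) ≡ 79/14 mod 97. 14⁻¹ ≡ 7 (mod 97), so λ ≡ 68.
  x = λ² - 31 - 45 = 4624 - 76 ≡ 86; y = λ·(31 - 86) - 0 ≡ 43. → (86, 43)
6P: (86, 43) + (45, 79). λ = (79 - 43)/(45 - 86) ≡ 36/56 mod 97. 56⁻¹ ≡ 26 (mod 97), so λ ≡ 63.
  x = λ² - 86 - 45 = 3969 - 131 ≡ 55; y = λ·(86 - 55) - 43 ≡ 67. → (55, 67)
7P: (55, 67) + (45, 79). λ = (79 - 67)/(45 - 55) ≡ 12/87 mod 97. 87⁻¹ ≡ 29 (mod 97), so λ ≡ 57.
  x = λ² - 55 - 45 = 3249 - 100 ≡ 45; y = λ·(55 - 45) - 67 ≡ 18. → (45, 18)
8P: (45, 18) + (45, 79): same x and y₁ ≡ -y₂, so the sum is O.
8P = O, so the order is 8.

8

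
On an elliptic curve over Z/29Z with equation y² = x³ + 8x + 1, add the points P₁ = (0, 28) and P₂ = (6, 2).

(16, 22)

(0, 28) + (6, 2). λ = (2 - 28)/(6 - 0) ≡ 3/6 mod 29. 6⁻¹ ≡ 5 (mod 29), so λ ≡ 15.
  x = λ² - 0 - 6 = 225 - 6 ≡ 16; y = λ·(0 - 16) - 28 ≡ 22. → (16, 22)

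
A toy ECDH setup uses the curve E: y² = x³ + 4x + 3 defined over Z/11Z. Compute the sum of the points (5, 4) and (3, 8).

(7, 0)

(5, 4) + (3, 8). λ = (8 - 4)/(3 - 5) ≡ 4/9 mod 11. 9⁻¹ ≡ 5 (mod 11), so λ ≡ 9.
  x = λ² - 5 - 3 = 81 - 8 ≡ 7; y = λ·(5 - 7) - 4 ≡ 0. → (7, 0)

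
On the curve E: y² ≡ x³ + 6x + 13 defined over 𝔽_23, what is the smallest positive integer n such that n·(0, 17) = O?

2P: tangent at (0, 17): λ = (3·0² + 6)/(2·17) ≡ 6/11. 11⁻¹ ≡ 21 (mod 23), so λ ≡ 6·21 ≡ 11.
  x = λ² - 0 - 0 = 121 - 0 ≡ 6; y = λ·(0 - 6) - 17 ≡ 9. → (6, 9)
3P: (6, 9) + (0, 17). λ = (17 - 9)/(0 - 6) ≡ 8/17 mod 23. 17⁻¹ ≡ 19 (mod 23), so λ ≡ 14.
  x = λ² - 6 - 0 = 196 - 6 ≡ 6; y = λ·(6 - 6) - 9 ≡ 14. → (6, 14)
4P: (6, 14) + (0, 17). λ = (17 - 14)/(0 - 6) ≡ 3/17 mod 23. 17⁻¹ ≡ 19 (mod 23), so λ ≡ 11.
  x = λ² - 6 - 0 = 121 - 6 ≡ 0; y = λ·(6 - 0) - 14 ≡ 6. → (0, 6)
5P: (0, 6) + (0, 17): same x and y₁ ≡ -y₂, so the sum is O.
5P = O, so the order is 5.

5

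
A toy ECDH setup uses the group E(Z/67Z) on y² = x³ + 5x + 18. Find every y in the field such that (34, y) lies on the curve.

x³ + 5x + 18 = 39492 ≡ 29 (mod 67).
Square roots of 29 mod 67: 30 and 37 (since 30² = 900 ≡ 29).

30, 37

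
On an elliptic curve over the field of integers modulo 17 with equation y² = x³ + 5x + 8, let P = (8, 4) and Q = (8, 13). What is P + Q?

The two points share x = 8 and their y-coordinates satisfy 4 + 13 ≡ 0 (mod 17), so they are inverses. Their sum is the point at infinity.

O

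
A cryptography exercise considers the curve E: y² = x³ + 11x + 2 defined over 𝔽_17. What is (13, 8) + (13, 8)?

(4, 5)

tangent at (13, 8): λ = (3·13² + 11)/(2·8) ≡ 8/16. 16⁻¹ ≡ 16 (mod 17), so λ ≡ 8·16 ≡ 9.
  x = λ² - 13 - 13 = 81 - 26 ≡ 4; y = λ·(13 - 4) - 8 ≡ 5. → (4, 5)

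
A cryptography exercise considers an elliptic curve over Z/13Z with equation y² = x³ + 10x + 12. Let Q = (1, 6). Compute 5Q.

(2, 1)

Repeated addition: build up to 5Q.
2Q: tangent at (1, 6): λ = (3·1² + 10)/(2·6) ≡ 0/12. 12⁻¹ ≡ 12 (mod 13) since 12·12 = 144 ≡ 1, so λ ≡ 0·12 ≡ 0.
  x = λ² - 1 - 1 = 0 - 2 ≡ 11; y = λ·(1 - 11) - 6 ≡ 7. → (11, 7)
3Q: (11, 7) + (1, 6). λ = (6 - 7)/(1 - 11) ≡ 12/3 mod 13. 3⁻¹ ≡ 9 (mod 13), so λ ≡ 4.
  x = λ² - 11 - 1 = 16 - 12 ≡ 4; y = λ·(11 - 4) - 7 ≡ 8. → (4, 8)
4Q: (4, 8) + (1, 6). λ = (6 - 8)/(1 - 4) ≡ 11/10 mod 13. 10⁻¹ ≡ 4 (mod 13), so λ ≡ 5.
  x = λ² - 4 - 1 = 25 - 5 ≡ 7; y = λ·(4 - 7) - 8 ≡ 3. → (7, 3)
5Q: (7, 3) + (1, 6). λ = (6 - 3)/(1 - 7) ≡ 3/7 mod 13. 7⁻¹ ≡ 2 (mod 13) since 7·2 = 14 ≡ 1, so λ ≡ 6.
  x = λ² - 7 - 1 = 36 - 8 ≡ 2; y = λ·(7 - 2) - 3 ≡ 1. → (2, 1)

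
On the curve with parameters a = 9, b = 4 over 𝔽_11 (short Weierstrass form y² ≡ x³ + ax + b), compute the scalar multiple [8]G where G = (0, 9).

Repeated addition: build up to 8G.
2G: tangent at (0, 9): λ = (3·0² + 9)/(2·9) ≡ 9/7. 7⁻¹ ≡ 8 (mod 11), so λ ≡ 9·8 ≡ 6.
  x = λ² - 0 - 0 = 36 - 0 ≡ 3; y = λ·(0 - 3) - 9 ≡ 6. → (3, 6)
3G: (3, 6) + (0, 9). λ = (9 - 6)/(0 - 3) ≡ 3/8 mod 11. 8⁻¹ ≡ 7 (mod 11) since 8·7 = 56 ≡ 1, so λ ≡ 10.
  x = λ² - 3 - 0 = 100 - 3 ≡ 9; y = λ·(3 - 9) - 6 ≡ 0. → (9, 0)
4G: (9, 0) + (0, 9). λ = (9 - 0)/(0 - 9) ≡ 9/2 mod 11. 2⁻¹ ≡ 6 (mod 11), so λ ≡ 10.
  x = λ² - 9 - 0 = 100 - 9 ≡ 3; y = λ·(9 - 3) - 0 ≡ 5. → (3, 5)
5G: (3, 5) + (0, 9). λ = (9 - 5)/(0 - 3) ≡ 4/8 mod 11. 8⁻¹ ≡ 7 (mod 11), so λ ≡ 6.
  x = λ² - 3 - 0 = 36 - 3 ≡ 0; y = λ·(3 - 0) - 5 ≡ 2. → (0, 2)
6G: (0, 2) + (0, 9): same x and y₁ ≡ -y₂, so the sum is 𝒪.
7G: 𝒪 + (0, 9) = (0, 9) (identity).
8G: tangent at (0, 9): λ = (3·0² + 9)/(2·9) ≡ 9/7. 7⁻¹ ≡ 8 (mod 11), so λ ≡ 9·8 ≡ 6.
  x = λ² - 0 - 0 = 36 - 0 ≡ 3; y = λ·(0 - 3) - 9 ≡ 6. → (3, 6)

(3, 6)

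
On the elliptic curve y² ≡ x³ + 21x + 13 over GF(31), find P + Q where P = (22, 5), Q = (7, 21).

(22, 5) + (7, 21). λ = (21 - 5)/(7 - 22) ≡ 16/16 mod 31. 16⁻¹ ≡ 2 (mod 31) since 16·2 = 32 ≡ 1, so λ ≡ 1.
  x = λ² - 22 - 7 = 1 - 29 ≡ 3; y = λ·(22 - 3) - 5 ≡ 14. → (3, 14)

(3, 14)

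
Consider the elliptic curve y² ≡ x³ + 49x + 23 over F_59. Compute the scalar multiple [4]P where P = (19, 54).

Double-and-add on 4 = (100)₂. Start with P = (19, 54) for the leading 1-bit.
double: tangent at (19, 54): λ = (3·19² + 49)/(2·54) ≡ 11/49. 49⁻¹ ≡ 53 (mod 59), so λ ≡ 11·53 ≡ 52.
  x = λ² - 19 - 19 = 2704 - 38 ≡ 11; y = λ·(19 - 11) - 54 ≡ 8. → (11, 8)
double: tangent at (11, 8): λ = (3·11² + 49)/(2·8) ≡ 58/16. 16⁻¹ ≡ 48 (mod 59) since 16·48 = 768 ≡ 1, so λ ≡ 58·48 ≡ 11.
  x = λ² - 11 - 11 = 121 - 22 ≡ 40; y = λ·(11 - 40) - 8 ≡ 27. → (40, 27)

(40, 27)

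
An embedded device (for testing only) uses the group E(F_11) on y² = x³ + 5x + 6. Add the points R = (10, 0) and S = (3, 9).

(1, 1)

(10, 0) + (3, 9). λ = (9 - 0)/(3 - 10) ≡ 9/4 mod 11. 4⁻¹ ≡ 3 (mod 11), so λ ≡ 5.
  x = λ² - 10 - 3 = 25 - 13 ≡ 1; y = λ·(10 - 1) - 0 ≡ 1. → (1, 1)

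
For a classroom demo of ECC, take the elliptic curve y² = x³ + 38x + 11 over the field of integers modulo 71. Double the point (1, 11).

(38, 33)

tangent at (1, 11): λ = (3·1² + 38)/(2·11) ≡ 41/22. 22⁻¹ ≡ 42 (mod 71), so λ ≡ 41·42 ≡ 18.
  x = λ² - 1 - 1 = 324 - 2 ≡ 38; y = λ·(1 - 38) - 11 ≡ 33. → (38, 33)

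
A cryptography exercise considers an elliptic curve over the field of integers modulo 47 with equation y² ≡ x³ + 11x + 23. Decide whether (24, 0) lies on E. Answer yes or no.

no

y² = 0² ≡ 0; x³ + 11x + 23 = 14111 ≡ 11 (mod 47). 0 ≠ 11.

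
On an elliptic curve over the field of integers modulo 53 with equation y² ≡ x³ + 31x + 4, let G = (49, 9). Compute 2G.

(50, 19)

tangent at (49, 9): λ = (3·49² + 31)/(2·9) ≡ 26/18. 18⁻¹ ≡ 3 (mod 53), so λ ≡ 26·3 ≡ 25.
  x = λ² - 49 - 49 = 625 - 98 ≡ 50; y = λ·(49 - 50) - 9 ≡ 19. → (50, 19)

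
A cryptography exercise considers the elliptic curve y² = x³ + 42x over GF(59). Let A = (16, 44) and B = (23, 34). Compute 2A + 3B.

First 2A:
Repeated addition: build up to 2A.
2A: tangent at (16, 44): λ = (3·16² + 42)/(2·44) ≡ 43/29. 29⁻¹ ≡ 57 (mod 59) since 29·57 = 1653 ≡ 1, so λ ≡ 43·57 ≡ 32.
  x = λ² - 16 - 16 = 1024 - 32 ≡ 48; y = λ·(16 - 48) - 44 ≡ 53. → (48, 53)
2A = (48, 53).
Next 3B:
Repeated addition: build up to 3B.
2B: tangent at (23, 34): λ = (3·23² + 42)/(2·34) ≡ 36/9. 9⁻¹ ≡ 46 (mod 59) since 9·46 = 414 ≡ 1, so λ ≡ 36·46 ≡ 4.
  x = λ² - 23 - 23 = 16 - 46 ≡ 29; y = λ·(23 - 29) - 34 ≡ 1. → (29, 1)
3B: (29, 1) + (23, 34). λ = (34 - 1)/(23 - 29) ≡ 33/53 mod 59. 53⁻¹ ≡ 49 (mod 59), so λ ≡ 24.
  x = λ² - 29 - 23 = 576 - 52 ≡ 52; y = λ·(29 - 52) - 1 ≡ 37. → (52, 37)
3B = (52, 37).
Finally 2A + 3B:
(48, 53) + (52, 37). λ = (37 - 53)/(52 - 48) ≡ 43/4 mod 59. 4⁻¹ ≡ 15 (mod 59), so λ ≡ 55.
  x = λ² - 48 - 52 = 3025 - 100 ≡ 34; y = λ·(48 - 34) - 53 ≡ 9. → (34, 9)

(34, 9)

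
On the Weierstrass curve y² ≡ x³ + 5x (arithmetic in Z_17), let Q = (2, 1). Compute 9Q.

Double-and-add on 9 = (1001)₂. Start with Q = (2, 1) for the leading 1-bit.
double: tangent at (2, 1): λ = (3·2² + 5)/(2·1) ≡ 0/2. 2⁻¹ ≡ 9 (mod 17), so λ ≡ 0·9 ≡ 0.
  x = λ² - 2 - 2 = 0 - 4 ≡ 13; y = λ·(2 - 13) - 1 ≡ 16. → (13, 16)
double: tangent at (13, 16): λ = (3·13² + 5)/(2·16) ≡ 2/15. 15⁻¹ ≡ 8 (mod 17), so λ ≡ 2·8 ≡ 16.
  x = λ² - 13 - 13 = 256 - 26 ≡ 9; y = λ·(13 - 9) - 16 ≡ 14. → (9, 14)
double: tangent at (9, 14): λ = (3·9² + 5)/(2·14) ≡ 10/11. 11⁻¹ ≡ 14 (mod 17) since 11·14 = 154 ≡ 1, so λ ≡ 10·14 ≡ 4.
  x = λ² - 9 - 9 = 16 - 18 ≡ 15; y = λ·(9 - 15) - 14 ≡ 13. → (15, 13)
add Q: (15, 13) + (2, 1). λ = (1 - 13)/(2 - 15) ≡ 5/4 mod 17. 4⁻¹ ≡ 13 (mod 17), so λ ≡ 14.
  x = λ² - 15 - 2 = 196 - 17 ≡ 9; y = λ·(15 - 9) - 13 ≡ 3. → (9, 3)

(9, 3)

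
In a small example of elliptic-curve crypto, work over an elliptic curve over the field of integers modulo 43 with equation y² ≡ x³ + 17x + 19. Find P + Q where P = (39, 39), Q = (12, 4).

(39, 39) + (12, 4). λ = (4 - 39)/(12 - 39) ≡ 8/16 mod 43. 16⁻¹ ≡ 35 (mod 43), so λ ≡ 22.
  x = λ² - 39 - 12 = 484 - 51 ≡ 3; y = λ·(39 - 3) - 39 ≡ 22. → (3, 22)

(3, 22)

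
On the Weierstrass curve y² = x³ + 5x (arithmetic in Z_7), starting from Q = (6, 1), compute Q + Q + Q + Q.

O

Double-and-add on 4 = (100)₂. Start with Q = (6, 1) for the leading 1-bit.
double: tangent at (6, 1): λ = (3·6² + 5)/(2·1) ≡ 1/2. 2⁻¹ ≡ 4 (mod 7) since 2·4 = 8 ≡ 1, so λ ≡ 1·4 ≡ 4.
  x = λ² - 6 - 6 = 16 - 12 ≡ 4; y = λ·(6 - 4) - 1 ≡ 0. → (4, 0)
double: (4, 0) + (4, 0): same x and y₁ ≡ -y₂, so the sum is O.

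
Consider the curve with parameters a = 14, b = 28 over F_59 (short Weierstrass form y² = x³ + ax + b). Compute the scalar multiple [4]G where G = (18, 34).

(2, 8)

Repeated addition: build up to 4G.
2G: tangent at (18, 34): λ = (3·18² + 14)/(2·34) ≡ 42/9. 9⁻¹ ≡ 46 (mod 59), so λ ≡ 42·46 ≡ 44.
  x = λ² - 18 - 18 = 1936 - 36 ≡ 12; y = λ·(18 - 12) - 34 ≡ 53. → (12, 53)
3G: (12, 53) + (18, 34). λ = (34 - 53)/(18 - 12) ≡ 40/6 mod 59. 6⁻¹ ≡ 10 (mod 59) since 6·10 = 60 ≡ 1, so λ ≡ 46.
  x = λ² - 12 - 18 = 2116 - 30 ≡ 21; y = λ·(12 - 21) - 53 ≡ 5. → (21, 5)
4G: (21, 5) + (18, 34). λ = (34 - 5)/(18 - 21) ≡ 29/56 mod 59. 56⁻¹ ≡ 39 (mod 59), so λ ≡ 10.
  x = λ² - 21 - 18 = 100 - 39 ≡ 2; y = λ·(21 - 2) - 5 ≡ 8. → (2, 8)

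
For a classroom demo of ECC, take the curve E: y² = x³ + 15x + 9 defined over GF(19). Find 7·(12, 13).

(6, 7)

Write Q = (12, 13).
Repeated addition: build up to 7Q.
2Q: tangent at (12, 13): λ = (3·12² + 15)/(2·13) ≡ 10/7. 7⁻¹ ≡ 11 (mod 19), so λ ≡ 10·11 ≡ 15.
  x = λ² - 12 - 12 = 225 - 24 ≡ 11; y = λ·(12 - 11) - 13 ≡ 2. → (11, 2)
3Q: (11, 2) + (12, 13). λ = (13 - 2)/(12 - 11) ≡ 11/1 mod 19. 1⁻¹ ≡ 1 (mod 19) since 1·1 = 1 ≡ 1, so λ ≡ 11.
  x = λ² - 11 - 12 = 121 - 23 ≡ 3; y = λ·(11 - 3) - 2 ≡ 10. → (3, 10)
4Q: (3, 10) + (12, 13). λ = (13 - 10)/(12 - 3) ≡ 3/9 mod 19. 9⁻¹ ≡ 17 (mod 19) since 9·17 = 153 ≡ 1, so λ ≡ 13.
  x = λ² - 3 - 12 = 169 - 15 ≡ 2; y = λ·(3 - 2) - 10 ≡ 3. → (2, 3)
5Q: (2, 3) + (12, 13). λ = (13 - 3)/(12 - 2) ≡ 10/10 mod 19. 10⁻¹ ≡ 2 (mod 19) since 10·2 = 20 ≡ 1, so λ ≡ 1.
  x = λ² - 2 - 12 = 1 - 14 ≡ 6; y = λ·(2 - 6) - 3 ≡ 12. → (6, 12)
6Q: (6, 12) + (12, 13). λ = (13 - 12)/(12 - 6) ≡ 1/6 mod 19. 6⁻¹ ≡ 16 (mod 19) since 6·16 = 96 ≡ 1, so λ ≡ 16.
  x = λ² - 6 - 12 = 256 - 18 ≡ 10; y = λ·(6 - 10) - 12 ≡ 0. → (10, 0)
7Q: (10, 0) + (12, 13). λ = (13 - 0)/(12 - 10) ≡ 13/2 mod 19. 2⁻¹ ≡ 10 (mod 19) since 2·10 = 20 ≡ 1, so λ ≡ 16.
  x = λ² - 10 - 12 = 256 - 22 ≡ 6; y = λ·(10 - 6) - 0 ≡ 7. → (6, 7)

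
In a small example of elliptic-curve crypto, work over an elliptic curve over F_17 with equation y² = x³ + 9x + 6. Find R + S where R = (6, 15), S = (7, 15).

(4, 2)

(6, 15) + (7, 15). λ = (15 - 15)/(7 - 6) ≡ 0/1 mod 17. 1⁻¹ ≡ 1 (mod 17) since 1·1 = 1 ≡ 1, so λ ≡ 0.
  x = λ² - 6 - 7 = 0 - 13 ≡ 4; y = λ·(6 - 4) - 15 ≡ 2. → (4, 2)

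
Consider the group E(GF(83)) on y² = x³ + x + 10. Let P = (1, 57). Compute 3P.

(67, 31)

Repeated addition: build up to 3P.
2P: tangent at (1, 57): λ = (3·1² + 1)/(2·57) ≡ 4/31. 31⁻¹ ≡ 75 (mod 83), so λ ≡ 4·75 ≡ 51.
  x = λ² - 1 - 1 = 2601 - 2 ≡ 26; y = λ·(1 - 26) - 57 ≡ 79. → (26, 79)
3P: (26, 79) + (1, 57). λ = (57 - 79)/(1 - 26) ≡ 61/58 mod 83. 58⁻¹ ≡ 73 (mod 83), so λ ≡ 54.
  x = λ² - 26 - 1 = 2916 - 27 ≡ 67; y = λ·(26 - 67) - 79 ≡ 31. → (67, 31)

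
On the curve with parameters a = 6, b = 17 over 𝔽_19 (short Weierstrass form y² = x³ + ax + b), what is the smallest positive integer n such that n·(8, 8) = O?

3

2P: tangent at (8, 8): λ = (3·8² + 6)/(2·8) ≡ 8/16. 16⁻¹ ≡ 6 (mod 19), so λ ≡ 8·6 ≡ 10.
  x = λ² - 8 - 8 = 100 - 16 ≡ 8; y = λ·(8 - 8) - 8 ≡ 11. → (8, 11)
3P: (8, 11) + (8, 8): same x and y₁ ≡ -y₂, so the sum is O.
3P = O, so the order is 3.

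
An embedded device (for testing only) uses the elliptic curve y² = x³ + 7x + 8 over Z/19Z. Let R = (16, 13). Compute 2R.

(4, 10)

tangent at (16, 13): λ = (3·16² + 7)/(2·13) ≡ 15/7. 7⁻¹ ≡ 11 (mod 19), so λ ≡ 15·11 ≡ 13.
  x = λ² - 16 - 16 = 169 - 32 ≡ 4; y = λ·(16 - 4) - 13 ≡ 10. → (4, 10)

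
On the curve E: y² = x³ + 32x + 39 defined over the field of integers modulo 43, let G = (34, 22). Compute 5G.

Repeated addition: build up to 5G.
2G: tangent at (34, 22): λ = (3·34² + 32)/(2·22) ≡ 17/1. 1⁻¹ ≡ 1 (mod 43), so λ ≡ 17·1 ≡ 17.
  x = λ² - 34 - 34 = 289 - 68 ≡ 6; y = λ·(34 - 6) - 22 ≡ 24. → (6, 24)
3G: (6, 24) + (34, 22). λ = (22 - 24)/(34 - 6) ≡ 41/28 mod 43. 28⁻¹ ≡ 20 (mod 43), so λ ≡ 3.
  x = λ² - 6 - 34 = 9 - 40 ≡ 12; y = λ·(6 - 12) - 24 ≡ 1. → (12, 1)
4G: (12, 1) + (34, 22). λ = (22 - 1)/(34 - 12) ≡ 21/22 mod 43. 22⁻¹ ≡ 2 (mod 43), so λ ≡ 42.
  x = λ² - 12 - 34 = 1764 - 46 ≡ 41; y = λ·(12 - 41) - 1 ≡ 28. → (41, 28)
5G: (41, 28) + (34, 22). λ = (22 - 28)/(34 - 41) ≡ 37/36 mod 43. 36⁻¹ ≡ 6 (mod 43), so λ ≡ 7.
  x = λ² - 41 - 34 = 49 - 75 ≡ 17; y = λ·(41 - 17) - 28 ≡ 11. → (17, 11)

(17, 11)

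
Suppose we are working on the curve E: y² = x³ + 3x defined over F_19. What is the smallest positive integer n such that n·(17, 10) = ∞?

10

2P: tangent at (17, 10): λ = (3·17² + 3)/(2·10) ≡ 15/1. 1⁻¹ ≡ 1 (mod 19) since 1·1 = 1 ≡ 1, so λ ≡ 15·1 ≡ 15.
  x = λ² - 17 - 17 = 225 - 34 ≡ 1; y = λ·(17 - 1) - 10 ≡ 2. → (1, 2)
3P: (1, 2) + (17, 10). λ = (10 - 2)/(17 - 1) ≡ 8/16 mod 19. 16⁻¹ ≡ 6 (mod 19), so λ ≡ 10.
  x = λ² - 1 - 17 = 100 - 18 ≡ 6; y = λ·(1 - 6) - 2 ≡ 5. → (6, 5)
4P: (6, 5) + (17, 10). λ = (10 - 5)/(17 - 6) ≡ 5/11 mod 19. 11⁻¹ ≡ 7 (mod 19) since 11·7 = 77 ≡ 1, so λ ≡ 16.
  x = λ² - 6 - 17 = 256 - 23 ≡ 5; y = λ·(6 - 5) - 5 ≡ 11. → (5, 11)
5P: (5, 11) + (17, 10). λ = (10 - 11)/(17 - 5) ≡ 18/12 mod 19. 12⁻¹ ≡ 8 (mod 19) since 12·8 = 96 ≡ 1, so λ ≡ 11.
  x = λ² - 5 - 17 = 121 - 22 ≡ 4; y = λ·(5 - 4) - 11 ≡ 0. → (4, 0)
6P: (4, 0) + (17, 10). λ = (10 - 0)/(17 - 4) ≡ 10/13 mod 19. 13⁻¹ ≡ 3 (mod 19), so λ ≡ 11.
  x = λ² - 4 - 17 = 121 - 21 ≡ 5; y = λ·(4 - 5) - 0 ≡ 8. → (5, 8)
7P: (5, 8) + (17, 10). λ = (10 - 8)/(17 - 5) ≡ 2/12 mod 19. 12⁻¹ ≡ 8 (mod 19), so λ ≡ 16.
  x = λ² - 5 - 17 = 256 - 22 ≡ 6; y = λ·(5 - 6) - 8 ≡ 14. → (6, 14)
8P: (6, 14) + (17, 10). λ = (10 - 14)/(17 - 6) ≡ 15/11 mod 19. 11⁻¹ ≡ 7 (mod 19), so λ ≡ 10.
  x = λ² - 6 - 17 = 100 - 23 ≡ 1; y = λ·(6 - 1) - 14 ≡ 17. → (1, 17)
9P: (1, 17) + (17, 10). λ = (10 - 17)/(17 - 1) ≡ 12/16 mod 19. 16⁻¹ ≡ 6 (mod 19) since 16·6 = 96 ≡ 1, so λ ≡ 15.
  x = λ² - 1 - 17 = 225 - 18 ≡ 17; y = λ·(1 - 17) - 17 ≡ 9. → (17, 9)
10P: (17, 9) + (17, 10): same x and y₁ ≡ -y₂, so the sum is ∞.
10P = ∞, so the order is 10.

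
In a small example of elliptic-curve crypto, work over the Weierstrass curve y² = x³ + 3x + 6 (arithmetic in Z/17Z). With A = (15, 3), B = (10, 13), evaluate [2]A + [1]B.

(14, 2)

First 2A:
Repeated addition: build up to 2A.
2A: tangent at (15, 3): λ = (3·15² + 3)/(2·3) ≡ 15/6. 6⁻¹ ≡ 3 (mod 17) since 6·3 = 18 ≡ 1, so λ ≡ 15·3 ≡ 11.
  x = λ² - 15 - 15 = 121 - 30 ≡ 6; y = λ·(15 - 6) - 3 ≡ 11. → (6, 11)
2A = (6, 11).
Finally 2A + B:
(6, 11) + (10, 13). λ = (13 - 11)/(10 - 6) ≡ 2/4 mod 17. 4⁻¹ ≡ 13 (mod 17), so λ ≡ 9.
  x = λ² - 6 - 10 = 81 - 16 ≡ 14; y = λ·(6 - 14) - 11 ≡ 2. → (14, 2)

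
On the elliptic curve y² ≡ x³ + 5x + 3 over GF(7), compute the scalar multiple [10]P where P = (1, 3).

(6, 5)

Repeated addition: build up to 10P.
2P: tangent at (1, 3): λ = (3·1² + 5)/(2·3) ≡ 1/6. 6⁻¹ ≡ 6 (mod 7) since 6·6 = 36 ≡ 1, so λ ≡ 1·6 ≡ 6.
  x = λ² - 1 - 1 = 36 - 2 ≡ 6; y = λ·(1 - 6) - 3 ≡ 2. → (6, 2)
3P: (6, 2) + (1, 3). λ = (3 - 2)/(1 - 6) ≡ 1/2 mod 7. 2⁻¹ ≡ 4 (mod 7), so λ ≡ 4.
  x = λ² - 6 - 1 = 16 - 7 ≡ 2; y = λ·(6 - 2) - 2 ≡ 0. → (2, 0)
4P: (2, 0) + (1, 3). λ = (3 - 0)/(1 - 2) ≡ 3/6 mod 7. 6⁻¹ ≡ 6 (mod 7) since 6·6 = 36 ≡ 1, so λ ≡ 4.
  x = λ² - 2 - 1 = 16 - 3 ≡ 6; y = λ·(2 - 6) - 0 ≡ 5. → (6, 5)
5P: (6, 5) + (1, 3). λ = (3 - 5)/(1 - 6) ≡ 5/2 mod 7. 2⁻¹ ≡ 4 (mod 7) since 2·4 = 8 ≡ 1, so λ ≡ 6.
  x = λ² - 6 - 1 = 36 - 7 ≡ 1; y = λ·(6 - 1) - 5 ≡ 4. → (1, 4)
6P: (1, 4) + (1, 3): same x and y₁ ≡ -y₂, so the sum is ∞.
7P: ∞ + (1, 3) = (1, 3) (identity).
8P: tangent at (1, 3): λ = (3·1² + 5)/(2·3) ≡ 1/6. 6⁻¹ ≡ 6 (mod 7), so λ ≡ 1·6 ≡ 6.
  x = λ² - 1 - 1 = 36 - 2 ≡ 6; y = λ·(1 - 6) - 3 ≡ 2. → (6, 2)
9P: (6, 2) + (1, 3). λ = (3 - 2)/(1 - 6) ≡ 1/2 mod 7. 2⁻¹ ≡ 4 (mod 7), so λ ≡ 4.
  x = λ² - 6 - 1 = 16 - 7 ≡ 2; y = λ·(6 - 2) - 2 ≡ 0. → (2, 0)
10P: (2, 0) + (1, 3). λ = (3 - 0)/(1 - 2) ≡ 3/6 mod 7. 6⁻¹ ≡ 6 (mod 7) since 6·6 = 36 ≡ 1, so λ ≡ 4.
  x = λ² - 2 - 1 = 16 - 3 ≡ 6; y = λ·(2 - 6) - 0 ≡ 5. → (6, 5)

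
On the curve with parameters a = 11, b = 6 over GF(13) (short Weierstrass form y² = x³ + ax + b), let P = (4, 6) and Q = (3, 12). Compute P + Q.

(4, 6) + (3, 12). λ = (12 - 6)/(3 - 4) ≡ 6/12 mod 13. 12⁻¹ ≡ 12 (mod 13), so λ ≡ 7.
  x = λ² - 4 - 3 = 49 - 7 ≡ 3; y = λ·(4 - 3) - 6 ≡ 1. → (3, 1)

(3, 1)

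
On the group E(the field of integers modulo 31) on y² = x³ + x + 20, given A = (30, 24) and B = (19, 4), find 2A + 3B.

(16, 28)

First 2A:
Repeated addition: build up to 2A.
2A: tangent at (30, 24): λ = (3·30² + 1)/(2·24) ≡ 4/17. 17⁻¹ ≡ 11 (mod 31), so λ ≡ 4·11 ≡ 13.
  x = λ² - 30 - 30 = 169 - 60 ≡ 16; y = λ·(30 - 16) - 24 ≡ 3. → (16, 3)
2A = (16, 3).
Next 3B:
Repeated addition: build up to 3B.
2B: tangent at (19, 4): λ = (3·19² + 1)/(2·4) ≡ 30/8. 8⁻¹ ≡ 4 (mod 31), so λ ≡ 30·4 ≡ 27.
  x = λ² - 19 - 19 = 729 - 38 ≡ 9; y = λ·(19 - 9) - 4 ≡ 18. → (9, 18)
3B: (9, 18) + (19, 4). λ = (4 - 18)/(19 - 9) ≡ 17/10 mod 31. 10⁻¹ ≡ 28 (mod 31) since 10·28 = 280 ≡ 1, so λ ≡ 11.
  x = λ² - 9 - 19 = 121 - 28 ≡ 0; y = λ·(9 - 0) - 18 ≡ 19. → (0, 19)
3B = (0, 19).
Finally 2A + 3B:
(16, 3) + (0, 19). λ = (19 - 3)/(0 - 16) ≡ 16/15 mod 31. 15⁻¹ ≡ 29 (mod 31) since 15·29 = 435 ≡ 1, so λ ≡ 30.
  x = λ² - 16 - 0 = 900 - 16 ≡ 16; y = λ·(16 - 16) - 3 ≡ 28. → (16, 28)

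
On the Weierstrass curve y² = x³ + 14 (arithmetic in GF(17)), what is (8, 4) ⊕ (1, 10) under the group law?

(8, 4) + (1, 10). λ = (10 - 4)/(1 - 8) ≡ 6/10 mod 17. 10⁻¹ ≡ 12 (mod 17), so λ ≡ 4.
  x = λ² - 8 - 1 = 16 - 9 ≡ 7; y = λ·(8 - 7) - 4 ≡ 0. → (7, 0)

(7, 0)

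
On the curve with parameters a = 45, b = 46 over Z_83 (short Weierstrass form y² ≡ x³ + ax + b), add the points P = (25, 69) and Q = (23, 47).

(73, 67)

(25, 69) + (23, 47). λ = (47 - 69)/(23 - 25) ≡ 61/81 mod 83. 81⁻¹ ≡ 41 (mod 83), so λ ≡ 11.
  x = λ² - 25 - 23 = 121 - 48 ≡ 73; y = λ·(25 - 73) - 69 ≡ 67. → (73, 67)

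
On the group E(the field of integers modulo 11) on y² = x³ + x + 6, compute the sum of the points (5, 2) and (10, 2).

(5, 2) + (10, 2). λ = (2 - 2)/(10 - 5) ≡ 0/5 mod 11. 5⁻¹ ≡ 9 (mod 11) since 5·9 = 45 ≡ 1, so λ ≡ 0.
  x = λ² - 5 - 10 = 0 - 15 ≡ 7; y = λ·(5 - 7) - 2 ≡ 9. → (7, 9)

(7, 9)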